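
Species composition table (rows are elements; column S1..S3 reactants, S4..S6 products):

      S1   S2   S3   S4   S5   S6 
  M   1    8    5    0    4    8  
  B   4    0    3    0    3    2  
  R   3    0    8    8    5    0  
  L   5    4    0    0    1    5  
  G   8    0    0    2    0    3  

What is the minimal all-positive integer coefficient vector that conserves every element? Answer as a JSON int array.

M: 3·1+5·8+5·5 = 68 | 3·0+5·4+6·8 = 68
B: 3·4+5·0+5·3 = 27 | 3·0+5·3+6·2 = 27
R: 3·3+5·0+5·8 = 49 | 3·8+5·5+6·0 = 49
L: 3·5+5·4+5·0 = 35 | 3·0+5·1+6·5 = 35
G: 3·8+5·0+5·0 = 24 | 3·2+5·0+6·3 = 24
gcd(3,5,5,3,5,6) = 1

Coefficients: [3, 5, 5, 3, 5, 6]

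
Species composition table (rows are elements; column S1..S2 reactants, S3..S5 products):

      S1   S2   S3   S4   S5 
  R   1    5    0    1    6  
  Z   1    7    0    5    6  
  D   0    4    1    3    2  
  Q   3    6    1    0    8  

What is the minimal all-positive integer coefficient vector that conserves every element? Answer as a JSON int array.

Coefficients: [3, 6, 5, 3, 5]

R: 3·1+6·5 = 33 | 5·0+3·1+5·6 = 33
Z: 3·1+6·7 = 45 | 5·0+3·5+5·6 = 45
D: 3·0+6·4 = 24 | 5·1+3·3+5·2 = 24
Q: 3·3+6·6 = 45 | 5·1+3·0+5·8 = 45
gcd(3,6,5,3,5) = 1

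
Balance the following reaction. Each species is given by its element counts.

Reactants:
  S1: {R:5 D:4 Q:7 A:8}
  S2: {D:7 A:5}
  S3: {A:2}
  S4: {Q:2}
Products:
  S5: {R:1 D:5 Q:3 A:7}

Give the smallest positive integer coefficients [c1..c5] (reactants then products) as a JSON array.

Coefficients: [1, 3, 6, 4, 5]

R: 1·5+3·0+6·0+4·0 = 5 | 5·1 = 5
D: 1·4+3·7+6·0+4·0 = 25 | 5·5 = 25
Q: 1·7+3·0+6·0+4·2 = 15 | 5·3 = 15
A: 1·8+3·5+6·2+4·0 = 35 | 5·7 = 35
gcd(1,3,6,4,5) = 1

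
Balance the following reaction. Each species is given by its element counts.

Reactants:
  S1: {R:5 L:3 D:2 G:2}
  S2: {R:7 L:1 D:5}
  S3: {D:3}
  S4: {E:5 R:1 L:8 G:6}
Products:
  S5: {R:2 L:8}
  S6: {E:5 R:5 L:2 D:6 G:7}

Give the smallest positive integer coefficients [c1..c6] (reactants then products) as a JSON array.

E: 3·0+3·0+5·0+6·5 = 30 | 6·0+6·5 = 30
R: 3·5+3·7+5·0+6·1 = 42 | 6·2+6·5 = 42
L: 3·3+3·1+5·0+6·8 = 60 | 6·8+6·2 = 60
D: 3·2+3·5+5·3+6·0 = 36 | 6·0+6·6 = 36
G: 3·2+3·0+5·0+6·6 = 42 | 6·0+6·7 = 42
gcd(3,3,5,6,6,6) = 1

Coefficients: [3, 3, 5, 6, 6, 6]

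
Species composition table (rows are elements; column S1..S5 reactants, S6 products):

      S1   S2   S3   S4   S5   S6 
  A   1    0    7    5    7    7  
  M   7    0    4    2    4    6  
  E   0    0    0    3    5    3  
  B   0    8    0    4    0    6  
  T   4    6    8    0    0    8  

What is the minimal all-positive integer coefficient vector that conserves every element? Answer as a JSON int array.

A: 2·1+4·0+2·7+1·5+3·7 = 42 | 6·7 = 42
M: 2·7+4·0+2·4+1·2+3·4 = 36 | 6·6 = 36
E: 2·0+4·0+2·0+1·3+3·5 = 18 | 6·3 = 18
B: 2·0+4·8+2·0+1·4+3·0 = 36 | 6·6 = 36
T: 2·4+4·6+2·8+1·0+3·0 = 48 | 6·8 = 48
gcd(2,4,2,1,3,6) = 1

Coefficients: [2, 4, 2, 1, 3, 6]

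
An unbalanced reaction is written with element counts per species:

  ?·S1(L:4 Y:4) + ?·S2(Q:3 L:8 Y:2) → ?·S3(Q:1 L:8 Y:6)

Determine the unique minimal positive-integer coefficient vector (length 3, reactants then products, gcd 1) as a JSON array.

Q: 4·0+1·3 = 3 | 3·1 = 3
L: 4·4+1·8 = 24 | 3·8 = 24
Y: 4·4+1·2 = 18 | 3·6 = 18
gcd(4,1,3) = 1

Coefficients: [4, 1, 3]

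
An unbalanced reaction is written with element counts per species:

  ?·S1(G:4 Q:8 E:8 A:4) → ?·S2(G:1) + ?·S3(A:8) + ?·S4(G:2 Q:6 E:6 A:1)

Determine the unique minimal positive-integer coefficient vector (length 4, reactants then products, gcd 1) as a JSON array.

G: 3·4 = 12 | 4·1+1·0+4·2 = 12
Q: 3·8 = 24 | 4·0+1·0+4·6 = 24
E: 3·8 = 24 | 4·0+1·0+4·6 = 24
A: 3·4 = 12 | 4·0+1·8+4·1 = 12
gcd(3,4,1,4) = 1

Coefficients: [3, 4, 1, 4]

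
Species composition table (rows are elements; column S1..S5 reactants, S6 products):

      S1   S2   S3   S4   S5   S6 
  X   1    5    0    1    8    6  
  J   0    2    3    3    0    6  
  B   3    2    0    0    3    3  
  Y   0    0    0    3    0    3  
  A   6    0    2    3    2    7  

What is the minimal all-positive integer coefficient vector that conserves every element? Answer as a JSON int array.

X: 2·1+3·5+3·0+5·1+1·8 = 30 | 5·6 = 30
J: 2·0+3·2+3·3+5·3+1·0 = 30 | 5·6 = 30
B: 2·3+3·2+3·0+5·0+1·3 = 15 | 5·3 = 15
Y: 2·0+3·0+3·0+5·3+1·0 = 15 | 5·3 = 15
A: 2·6+3·0+3·2+5·3+1·2 = 35 | 5·7 = 35
gcd(2,3,3,5,1,5) = 1

Coefficients: [2, 3, 3, 5, 1, 5]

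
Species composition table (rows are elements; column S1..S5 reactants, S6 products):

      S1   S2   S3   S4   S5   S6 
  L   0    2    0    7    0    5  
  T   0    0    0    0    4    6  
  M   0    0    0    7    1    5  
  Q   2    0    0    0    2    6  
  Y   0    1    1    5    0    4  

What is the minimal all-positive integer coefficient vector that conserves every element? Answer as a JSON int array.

L: 6·0+3·2+3·0+2·7+6·0 = 20 | 4·5 = 20
T: 6·0+3·0+3·0+2·0+6·4 = 24 | 4·6 = 24
M: 6·0+3·0+3·0+2·7+6·1 = 20 | 4·5 = 20
Q: 6·2+3·0+3·0+2·0+6·2 = 24 | 4·6 = 24
Y: 6·0+3·1+3·1+2·5+6·0 = 16 | 4·4 = 16
gcd(6,3,3,2,6,4) = 1

Coefficients: [6, 3, 3, 2, 6, 4]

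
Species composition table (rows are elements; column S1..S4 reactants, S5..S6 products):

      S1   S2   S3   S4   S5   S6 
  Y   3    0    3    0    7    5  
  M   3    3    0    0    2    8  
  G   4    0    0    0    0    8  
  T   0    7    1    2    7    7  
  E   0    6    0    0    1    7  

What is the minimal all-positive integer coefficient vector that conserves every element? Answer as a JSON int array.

Y: 6·3+4·0+6·3+4·0 = 36 | 3·7+3·5 = 36
M: 6·3+4·3+6·0+4·0 = 30 | 3·2+3·8 = 30
G: 6·4+4·0+6·0+4·0 = 24 | 3·0+3·8 = 24
T: 6·0+4·7+6·1+4·2 = 42 | 3·7+3·7 = 42
E: 6·0+4·6+6·0+4·0 = 24 | 3·1+3·7 = 24
gcd(6,4,6,4,3,3) = 1

Coefficients: [6, 4, 6, 4, 3, 3]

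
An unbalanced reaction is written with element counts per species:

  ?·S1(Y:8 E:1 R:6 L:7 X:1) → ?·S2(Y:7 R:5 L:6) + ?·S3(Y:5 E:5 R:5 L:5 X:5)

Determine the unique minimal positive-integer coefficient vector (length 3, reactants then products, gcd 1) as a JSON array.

Coefficients: [5, 5, 1]

Y: 5·8 = 40 | 5·7+1·5 = 40
E: 5·1 = 5 | 5·0+1·5 = 5
R: 5·6 = 30 | 5·5+1·5 = 30
L: 5·7 = 35 | 5·6+1·5 = 35
X: 5·1 = 5 | 5·0+1·5 = 5
gcd(5,5,1) = 1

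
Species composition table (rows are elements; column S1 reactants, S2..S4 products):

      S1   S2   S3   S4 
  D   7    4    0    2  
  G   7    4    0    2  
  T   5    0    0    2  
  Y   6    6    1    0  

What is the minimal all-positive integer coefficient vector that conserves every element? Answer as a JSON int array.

Coefficients: [2, 1, 6, 5]

D: 2·7 = 14 | 1·4+6·0+5·2 = 14
G: 2·7 = 14 | 1·4+6·0+5·2 = 14
T: 2·5 = 10 | 1·0+6·0+5·2 = 10
Y: 2·6 = 12 | 1·6+6·1+5·0 = 12
gcd(2,1,6,5) = 1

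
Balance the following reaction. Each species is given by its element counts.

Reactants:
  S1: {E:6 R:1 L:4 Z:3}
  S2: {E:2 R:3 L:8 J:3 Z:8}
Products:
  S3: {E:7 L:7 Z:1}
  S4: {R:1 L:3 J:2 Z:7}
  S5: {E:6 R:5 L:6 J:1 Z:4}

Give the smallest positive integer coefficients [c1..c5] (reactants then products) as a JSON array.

Coefficients: [6, 5, 4, 6, 3]

E: 6·6+5·2 = 46 | 4·7+6·0+3·6 = 46
R: 6·1+5·3 = 21 | 4·0+6·1+3·5 = 21
L: 6·4+5·8 = 64 | 4·7+6·3+3·6 = 64
J: 6·0+5·3 = 15 | 4·0+6·2+3·1 = 15
Z: 6·3+5·8 = 58 | 4·1+6·7+3·4 = 58
gcd(6,5,4,6,3) = 1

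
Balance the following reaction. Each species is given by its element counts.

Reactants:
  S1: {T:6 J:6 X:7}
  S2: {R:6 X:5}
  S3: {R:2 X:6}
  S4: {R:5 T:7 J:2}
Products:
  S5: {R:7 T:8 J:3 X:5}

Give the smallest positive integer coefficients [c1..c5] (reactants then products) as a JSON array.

R: 1·0+1·6+3·2+6·5 = 42 | 6·7 = 42
T: 1·6+1·0+3·0+6·7 = 48 | 6·8 = 48
J: 1·6+1·0+3·0+6·2 = 18 | 6·3 = 18
X: 1·7+1·5+3·6+6·0 = 30 | 6·5 = 30
gcd(1,1,3,6,6) = 1

Coefficients: [1, 1, 3, 6, 6]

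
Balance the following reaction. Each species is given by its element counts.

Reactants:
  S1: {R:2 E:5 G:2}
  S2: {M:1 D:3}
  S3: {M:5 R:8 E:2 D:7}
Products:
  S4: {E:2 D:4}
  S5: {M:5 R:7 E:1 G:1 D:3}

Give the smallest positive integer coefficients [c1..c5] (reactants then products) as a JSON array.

Coefficients: [2, 5, 3, 6, 4]

M: 2·0+5·1+3·5 = 20 | 6·0+4·5 = 20
R: 2·2+5·0+3·8 = 28 | 6·0+4·7 = 28
E: 2·5+5·0+3·2 = 16 | 6·2+4·1 = 16
G: 2·2+5·0+3·0 = 4 | 6·0+4·1 = 4
D: 2·0+5·3+3·7 = 36 | 6·4+4·3 = 36
gcd(2,5,3,6,4) = 1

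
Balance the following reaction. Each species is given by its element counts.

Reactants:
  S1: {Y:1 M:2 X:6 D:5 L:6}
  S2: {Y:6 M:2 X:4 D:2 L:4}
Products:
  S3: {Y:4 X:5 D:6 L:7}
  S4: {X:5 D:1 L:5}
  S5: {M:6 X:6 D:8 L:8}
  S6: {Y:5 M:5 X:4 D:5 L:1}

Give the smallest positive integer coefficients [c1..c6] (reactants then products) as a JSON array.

Coefficients: [6, 2, 2, 4, 1, 2]

Y: 6·1+2·6 = 18 | 2·4+4·0+1·0+2·5 = 18
M: 6·2+2·2 = 16 | 2·0+4·0+1·6+2·5 = 16
X: 6·6+2·4 = 44 | 2·5+4·5+1·6+2·4 = 44
D: 6·5+2·2 = 34 | 2·6+4·1+1·8+2·5 = 34
L: 6·6+2·4 = 44 | 2·7+4·5+1·8+2·1 = 44
gcd(6,2,2,4,1,2) = 1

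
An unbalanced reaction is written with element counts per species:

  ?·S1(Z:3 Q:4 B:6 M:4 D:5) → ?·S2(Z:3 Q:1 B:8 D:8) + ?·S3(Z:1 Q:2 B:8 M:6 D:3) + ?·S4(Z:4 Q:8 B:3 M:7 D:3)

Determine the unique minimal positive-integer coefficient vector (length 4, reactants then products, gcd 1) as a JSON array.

Coefficients: [5, 2, 1, 2]

Z: 5·3 = 15 | 2·3+1·1+2·4 = 15
Q: 5·4 = 20 | 2·1+1·2+2·8 = 20
B: 5·6 = 30 | 2·8+1·8+2·3 = 30
M: 5·4 = 20 | 2·0+1·6+2·7 = 20
D: 5·5 = 25 | 2·8+1·3+2·3 = 25
gcd(5,2,1,2) = 1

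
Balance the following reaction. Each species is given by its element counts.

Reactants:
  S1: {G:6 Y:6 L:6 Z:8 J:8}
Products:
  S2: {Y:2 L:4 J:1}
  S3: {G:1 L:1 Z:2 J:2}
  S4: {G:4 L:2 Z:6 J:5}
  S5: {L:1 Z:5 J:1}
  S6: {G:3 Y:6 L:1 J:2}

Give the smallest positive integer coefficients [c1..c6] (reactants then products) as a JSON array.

G: 5·6 = 30 | 3·0+6·1+3·4+2·0+4·3 = 30
Y: 5·6 = 30 | 3·2+6·0+3·0+2·0+4·6 = 30
L: 5·6 = 30 | 3·4+6·1+3·2+2·1+4·1 = 30
Z: 5·8 = 40 | 3·0+6·2+3·6+2·5+4·0 = 40
J: 5·8 = 40 | 3·1+6·2+3·5+2·1+4·2 = 40
gcd(5,3,6,3,2,4) = 1

Coefficients: [5, 3, 6, 3, 2, 4]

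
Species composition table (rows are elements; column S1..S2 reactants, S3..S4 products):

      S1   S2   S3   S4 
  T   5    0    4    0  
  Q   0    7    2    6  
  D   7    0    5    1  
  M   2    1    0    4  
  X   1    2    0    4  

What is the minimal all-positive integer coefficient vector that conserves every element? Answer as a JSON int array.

Coefficients: [4, 4, 5, 3]

T: 4·5+4·0 = 20 | 5·4+3·0 = 20
Q: 4·0+4·7 = 28 | 5·2+3·6 = 28
D: 4·7+4·0 = 28 | 5·5+3·1 = 28
M: 4·2+4·1 = 12 | 5·0+3·4 = 12
X: 4·1+4·2 = 12 | 5·0+3·4 = 12
gcd(4,4,5,3) = 1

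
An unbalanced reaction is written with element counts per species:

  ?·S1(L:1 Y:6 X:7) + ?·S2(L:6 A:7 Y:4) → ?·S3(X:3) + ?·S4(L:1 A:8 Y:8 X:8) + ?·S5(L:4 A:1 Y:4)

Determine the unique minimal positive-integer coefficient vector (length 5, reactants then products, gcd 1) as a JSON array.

Coefficients: [4, 3, 4, 2, 5]

L: 4·1+3·6 = 22 | 4·0+2·1+5·4 = 22
A: 4·0+3·7 = 21 | 4·0+2·8+5·1 = 21
Y: 4·6+3·4 = 36 | 4·0+2·8+5·4 = 36
X: 4·7+3·0 = 28 | 4·3+2·8+5·0 = 28
gcd(4,3,4,2,5) = 1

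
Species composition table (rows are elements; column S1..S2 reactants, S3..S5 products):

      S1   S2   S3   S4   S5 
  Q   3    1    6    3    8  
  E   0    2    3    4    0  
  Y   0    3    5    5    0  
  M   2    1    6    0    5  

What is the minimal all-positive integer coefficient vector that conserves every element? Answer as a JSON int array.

Q: 6·3+5·1 = 23 | 2·6+1·3+1·8 = 23
E: 6·0+5·2 = 10 | 2·3+1·4+1·0 = 10
Y: 6·0+5·3 = 15 | 2·5+1·5+1·0 = 15
M: 6·2+5·1 = 17 | 2·6+1·0+1·5 = 17
gcd(6,5,2,1,1) = 1

Coefficients: [6, 5, 2, 1, 1]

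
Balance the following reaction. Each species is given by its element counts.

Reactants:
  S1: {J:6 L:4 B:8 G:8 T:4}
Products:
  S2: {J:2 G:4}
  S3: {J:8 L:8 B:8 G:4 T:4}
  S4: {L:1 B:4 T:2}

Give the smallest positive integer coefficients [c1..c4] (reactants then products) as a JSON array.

J: 3·6 = 18 | 5·2+1·8+4·0 = 18
L: 3·4 = 12 | 5·0+1·8+4·1 = 12
B: 3·8 = 24 | 5·0+1·8+4·4 = 24
G: 3·8 = 24 | 5·4+1·4+4·0 = 24
T: 3·4 = 12 | 5·0+1·4+4·2 = 12
gcd(3,5,1,4) = 1

Coefficients: [3, 5, 1, 4]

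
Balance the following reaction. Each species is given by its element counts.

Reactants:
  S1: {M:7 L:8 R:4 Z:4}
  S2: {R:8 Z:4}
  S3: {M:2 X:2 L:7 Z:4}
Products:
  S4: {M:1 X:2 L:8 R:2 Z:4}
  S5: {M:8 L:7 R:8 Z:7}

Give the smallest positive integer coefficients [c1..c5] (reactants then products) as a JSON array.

Coefficients: [4, 3, 4, 4, 4]

M: 4·7+3·0+4·2 = 36 | 4·1+4·8 = 36
X: 4·0+3·0+4·2 = 8 | 4·2+4·0 = 8
L: 4·8+3·0+4·7 = 60 | 4·8+4·7 = 60
R: 4·4+3·8+4·0 = 40 | 4·2+4·8 = 40
Z: 4·4+3·4+4·4 = 44 | 4·4+4·7 = 44
gcd(4,3,4,4,4) = 1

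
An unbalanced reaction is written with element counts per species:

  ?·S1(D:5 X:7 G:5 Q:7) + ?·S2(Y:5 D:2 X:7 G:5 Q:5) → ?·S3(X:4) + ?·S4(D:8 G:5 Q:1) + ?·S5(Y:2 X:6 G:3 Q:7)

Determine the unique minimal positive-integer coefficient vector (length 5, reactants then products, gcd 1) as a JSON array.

Coefficients: [4, 2, 3, 3, 5]

Y: 4·0+2·5 = 10 | 3·0+3·0+5·2 = 10
D: 4·5+2·2 = 24 | 3·0+3·8+5·0 = 24
X: 4·7+2·7 = 42 | 3·4+3·0+5·6 = 42
G: 4·5+2·5 = 30 | 3·0+3·5+5·3 = 30
Q: 4·7+2·5 = 38 | 3·0+3·1+5·7 = 38
gcd(4,2,3,3,5) = 1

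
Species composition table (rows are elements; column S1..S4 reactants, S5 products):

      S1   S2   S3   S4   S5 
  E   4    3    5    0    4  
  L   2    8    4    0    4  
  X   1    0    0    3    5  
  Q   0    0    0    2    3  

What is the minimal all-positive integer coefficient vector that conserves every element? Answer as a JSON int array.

Coefficients: [2, 1, 1, 6, 4]

E: 2·4+1·3+1·5+6·0 = 16 | 4·4 = 16
L: 2·2+1·8+1·4+6·0 = 16 | 4·4 = 16
X: 2·1+1·0+1·0+6·3 = 20 | 4·5 = 20
Q: 2·0+1·0+1·0+6·2 = 12 | 4·3 = 12
gcd(2,1,1,6,4) = 1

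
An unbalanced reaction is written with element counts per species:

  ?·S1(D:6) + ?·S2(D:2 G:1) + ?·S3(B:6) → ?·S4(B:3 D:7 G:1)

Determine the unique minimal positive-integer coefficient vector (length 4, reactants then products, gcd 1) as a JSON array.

Coefficients: [5, 6, 3, 6]

B: 5·0+6·0+3·6 = 18 | 6·3 = 18
D: 5·6+6·2+3·0 = 42 | 6·7 = 42
G: 5·0+6·1+3·0 = 6 | 6·1 = 6
gcd(5,6,3,6) = 1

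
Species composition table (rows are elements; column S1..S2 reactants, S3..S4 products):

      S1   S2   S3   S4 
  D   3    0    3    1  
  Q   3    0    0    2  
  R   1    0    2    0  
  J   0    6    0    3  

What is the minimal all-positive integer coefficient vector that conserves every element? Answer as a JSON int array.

Coefficients: [4, 3, 2, 6]

D: 4·3+3·0 = 12 | 2·3+6·1 = 12
Q: 4·3+3·0 = 12 | 2·0+6·2 = 12
R: 4·1+3·0 = 4 | 2·2+6·0 = 4
J: 4·0+3·6 = 18 | 2·0+6·3 = 18
gcd(4,3,2,6) = 1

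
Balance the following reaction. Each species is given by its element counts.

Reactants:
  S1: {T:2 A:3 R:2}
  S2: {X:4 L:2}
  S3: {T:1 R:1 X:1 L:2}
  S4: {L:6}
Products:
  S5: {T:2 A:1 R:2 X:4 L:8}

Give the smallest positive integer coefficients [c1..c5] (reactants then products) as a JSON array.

T: 1·2+2·0+4·1+2·0 = 6 | 3·2 = 6
A: 1·3+2·0+4·0+2·0 = 3 | 3·1 = 3
R: 1·2+2·0+4·1+2·0 = 6 | 3·2 = 6
X: 1·0+2·4+4·1+2·0 = 12 | 3·4 = 12
L: 1·0+2·2+4·2+2·6 = 24 | 3·8 = 24
gcd(1,2,4,2,3) = 1

Coefficients: [1, 2, 4, 2, 3]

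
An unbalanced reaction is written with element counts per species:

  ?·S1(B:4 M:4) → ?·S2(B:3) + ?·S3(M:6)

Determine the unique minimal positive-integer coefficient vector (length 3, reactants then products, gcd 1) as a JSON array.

Coefficients: [3, 4, 2]

B: 3·4 = 12 | 4·3+2·0 = 12
M: 3·4 = 12 | 4·0+2·6 = 12
gcd(3,4,2) = 1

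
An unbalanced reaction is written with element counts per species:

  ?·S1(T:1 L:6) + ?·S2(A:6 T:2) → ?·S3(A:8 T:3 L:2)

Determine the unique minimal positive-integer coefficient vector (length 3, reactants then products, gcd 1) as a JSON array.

Coefficients: [1, 4, 3]

A: 1·0+4·6 = 24 | 3·8 = 24
T: 1·1+4·2 = 9 | 3·3 = 9
L: 1·6+4·0 = 6 | 3·2 = 6
gcd(1,4,3) = 1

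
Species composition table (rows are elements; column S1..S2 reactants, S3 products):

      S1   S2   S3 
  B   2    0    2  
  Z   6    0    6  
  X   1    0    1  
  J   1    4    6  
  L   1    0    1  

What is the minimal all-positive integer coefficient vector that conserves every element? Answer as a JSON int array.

B: 4·2+5·0 = 8 | 4·2 = 8
Z: 4·6+5·0 = 24 | 4·6 = 24
X: 4·1+5·0 = 4 | 4·1 = 4
J: 4·1+5·4 = 24 | 4·6 = 24
L: 4·1+5·0 = 4 | 4·1 = 4
gcd(4,5,4) = 1

Coefficients: [4, 5, 4]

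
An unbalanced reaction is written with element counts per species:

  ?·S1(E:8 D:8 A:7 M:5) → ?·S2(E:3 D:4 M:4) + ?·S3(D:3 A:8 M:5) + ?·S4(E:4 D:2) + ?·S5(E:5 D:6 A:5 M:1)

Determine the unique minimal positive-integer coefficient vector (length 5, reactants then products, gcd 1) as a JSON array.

E: 3·8 = 24 | 1·3+2·0+4·4+1·5 = 24
D: 3·8 = 24 | 1·4+2·3+4·2+1·6 = 24
A: 3·7 = 21 | 1·0+2·8+4·0+1·5 = 21
M: 3·5 = 15 | 1·4+2·5+4·0+1·1 = 15
gcd(3,1,2,4,1) = 1

Coefficients: [3, 1, 2, 4, 1]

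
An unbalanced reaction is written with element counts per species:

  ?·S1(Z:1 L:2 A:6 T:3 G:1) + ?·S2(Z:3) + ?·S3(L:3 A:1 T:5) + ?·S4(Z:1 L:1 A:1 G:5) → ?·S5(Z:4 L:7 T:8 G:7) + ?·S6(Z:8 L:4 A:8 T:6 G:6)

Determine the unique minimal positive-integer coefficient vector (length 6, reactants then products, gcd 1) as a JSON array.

Z: 1·1+6·3+5·0+5·1 = 24 | 2·4+2·8 = 24
L: 1·2+6·0+5·3+5·1 = 22 | 2·7+2·4 = 22
A: 1·6+6·0+5·1+5·1 = 16 | 2·0+2·8 = 16
T: 1·3+6·0+5·5+5·0 = 28 | 2·8+2·6 = 28
G: 1·1+6·0+5·0+5·5 = 26 | 2·7+2·6 = 26
gcd(1,6,5,5,2,2) = 1

Coefficients: [1, 6, 5, 5, 2, 2]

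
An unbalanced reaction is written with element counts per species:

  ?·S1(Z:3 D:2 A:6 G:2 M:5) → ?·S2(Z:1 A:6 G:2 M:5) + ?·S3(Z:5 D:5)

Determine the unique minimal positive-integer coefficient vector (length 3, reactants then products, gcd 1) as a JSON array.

Coefficients: [5, 5, 2]

Z: 5·3 = 15 | 5·1+2·5 = 15
D: 5·2 = 10 | 5·0+2·5 = 10
A: 5·6 = 30 | 5·6+2·0 = 30
G: 5·2 = 10 | 5·2+2·0 = 10
M: 5·5 = 25 | 5·5+2·0 = 25
gcd(5,5,2) = 1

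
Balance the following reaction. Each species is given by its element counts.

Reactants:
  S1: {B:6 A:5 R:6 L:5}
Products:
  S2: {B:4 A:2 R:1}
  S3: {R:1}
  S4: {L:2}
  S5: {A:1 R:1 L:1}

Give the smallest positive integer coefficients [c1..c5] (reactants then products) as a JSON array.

B: 2·6 = 12 | 3·4+5·0+3·0+4·0 = 12
A: 2·5 = 10 | 3·2+5·0+3·0+4·1 = 10
R: 2·6 = 12 | 3·1+5·1+3·0+4·1 = 12
L: 2·5 = 10 | 3·0+5·0+3·2+4·1 = 10
gcd(2,3,5,3,4) = 1

Coefficients: [2, 3, 5, 3, 4]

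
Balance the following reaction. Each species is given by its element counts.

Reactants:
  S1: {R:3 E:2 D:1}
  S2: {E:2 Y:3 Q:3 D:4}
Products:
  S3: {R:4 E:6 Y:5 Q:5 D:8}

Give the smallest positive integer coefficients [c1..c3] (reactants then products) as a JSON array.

R: 4·3+5·0 = 12 | 3·4 = 12
E: 4·2+5·2 = 18 | 3·6 = 18
Y: 4·0+5·3 = 15 | 3·5 = 15
Q: 4·0+5·3 = 15 | 3·5 = 15
D: 4·1+5·4 = 24 | 3·8 = 24
gcd(4,5,3) = 1

Coefficients: [4, 5, 3]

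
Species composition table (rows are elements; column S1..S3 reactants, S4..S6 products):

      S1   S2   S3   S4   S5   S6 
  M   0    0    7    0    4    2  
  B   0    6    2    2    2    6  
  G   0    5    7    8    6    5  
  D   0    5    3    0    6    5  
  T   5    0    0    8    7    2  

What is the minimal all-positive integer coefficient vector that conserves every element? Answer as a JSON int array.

Coefficients: [5, 5, 2, 1, 1, 5]

M: 5·0+5·0+2·7 = 14 | 1·0+1·4+5·2 = 14
B: 5·0+5·6+2·2 = 34 | 1·2+1·2+5·6 = 34
G: 5·0+5·5+2·7 = 39 | 1·8+1·6+5·5 = 39
D: 5·0+5·5+2·3 = 31 | 1·0+1·6+5·5 = 31
T: 5·5+5·0+2·0 = 25 | 1·8+1·7+5·2 = 25
gcd(5,5,2,1,1,5) = 1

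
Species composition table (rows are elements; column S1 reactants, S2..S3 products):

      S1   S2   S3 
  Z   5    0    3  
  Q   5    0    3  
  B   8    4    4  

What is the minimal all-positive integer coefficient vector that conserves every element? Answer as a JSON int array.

Z: 3·5 = 15 | 1·0+5·3 = 15
Q: 3·5 = 15 | 1·0+5·3 = 15
B: 3·8 = 24 | 1·4+5·4 = 24
gcd(3,1,5) = 1

Coefficients: [3, 1, 5]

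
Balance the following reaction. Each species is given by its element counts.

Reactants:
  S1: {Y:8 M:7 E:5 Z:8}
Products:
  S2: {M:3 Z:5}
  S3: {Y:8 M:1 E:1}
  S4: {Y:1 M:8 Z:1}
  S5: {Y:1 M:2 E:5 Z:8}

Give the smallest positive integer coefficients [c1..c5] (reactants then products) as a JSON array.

Coefficients: [6, 1, 5, 3, 5]

Y: 6·8 = 48 | 1·0+5·8+3·1+5·1 = 48
M: 6·7 = 42 | 1·3+5·1+3·8+5·2 = 42
E: 6·5 = 30 | 1·0+5·1+3·0+5·5 = 30
Z: 6·8 = 48 | 1·5+5·0+3·1+5·8 = 48
gcd(6,1,5,3,5) = 1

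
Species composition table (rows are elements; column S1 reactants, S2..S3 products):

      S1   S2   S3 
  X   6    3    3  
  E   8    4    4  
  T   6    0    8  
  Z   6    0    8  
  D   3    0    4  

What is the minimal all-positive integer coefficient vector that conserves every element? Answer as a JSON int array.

X: 4·6 = 24 | 5·3+3·3 = 24
E: 4·8 = 32 | 5·4+3·4 = 32
T: 4·6 = 24 | 5·0+3·8 = 24
Z: 4·6 = 24 | 5·0+3·8 = 24
D: 4·3 = 12 | 5·0+3·4 = 12
gcd(4,5,3) = 1

Coefficients: [4, 5, 3]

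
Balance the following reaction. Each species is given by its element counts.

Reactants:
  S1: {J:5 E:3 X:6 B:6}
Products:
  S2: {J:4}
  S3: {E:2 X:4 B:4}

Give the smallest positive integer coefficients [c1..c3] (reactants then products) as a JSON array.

J: 4·5 = 20 | 5·4+6·0 = 20
E: 4·3 = 12 | 5·0+6·2 = 12
X: 4·6 = 24 | 5·0+6·4 = 24
B: 4·6 = 24 | 5·0+6·4 = 24
gcd(4,5,6) = 1

Coefficients: [4, 5, 6]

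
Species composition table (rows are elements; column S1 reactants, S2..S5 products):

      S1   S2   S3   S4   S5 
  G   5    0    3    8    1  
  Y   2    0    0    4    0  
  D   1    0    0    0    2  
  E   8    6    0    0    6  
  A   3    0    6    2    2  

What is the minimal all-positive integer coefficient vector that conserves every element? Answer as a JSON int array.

G: 6·5 = 30 | 5·0+1·3+3·8+3·1 = 30
Y: 6·2 = 12 | 5·0+1·0+3·4+3·0 = 12
D: 6·1 = 6 | 5·0+1·0+3·0+3·2 = 6
E: 6·8 = 48 | 5·6+1·0+3·0+3·6 = 48
A: 6·3 = 18 | 5·0+1·6+3·2+3·2 = 18
gcd(6,5,1,3,3) = 1

Coefficients: [6, 5, 1, 3, 3]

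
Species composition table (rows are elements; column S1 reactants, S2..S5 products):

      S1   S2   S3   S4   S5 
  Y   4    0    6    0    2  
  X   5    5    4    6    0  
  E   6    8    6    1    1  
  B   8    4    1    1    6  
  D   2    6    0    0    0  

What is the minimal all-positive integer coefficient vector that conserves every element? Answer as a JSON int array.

Coefficients: [3, 1, 1, 1, 3]

Y: 3·4 = 12 | 1·0+1·6+1·0+3·2 = 12
X: 3·5 = 15 | 1·5+1·4+1·6+3·0 = 15
E: 3·6 = 18 | 1·8+1·6+1·1+3·1 = 18
B: 3·8 = 24 | 1·4+1·1+1·1+3·6 = 24
D: 3·2 = 6 | 1·6+1·0+1·0+3·0 = 6
gcd(3,1,1,1,3) = 1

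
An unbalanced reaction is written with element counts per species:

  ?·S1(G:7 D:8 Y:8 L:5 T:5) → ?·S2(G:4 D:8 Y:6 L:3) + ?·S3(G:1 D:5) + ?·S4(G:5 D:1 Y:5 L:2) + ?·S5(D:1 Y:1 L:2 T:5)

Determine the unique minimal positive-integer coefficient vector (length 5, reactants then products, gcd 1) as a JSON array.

G: 3·7 = 21 | 1·4+2·1+3·5+3·0 = 21
D: 3·8 = 24 | 1·8+2·5+3·1+3·1 = 24
Y: 3·8 = 24 | 1·6+2·0+3·5+3·1 = 24
L: 3·5 = 15 | 1·3+2·0+3·2+3·2 = 15
T: 3·5 = 15 | 1·0+2·0+3·0+3·5 = 15
gcd(3,1,2,3,3) = 1

Coefficients: [3, 1, 2, 3, 3]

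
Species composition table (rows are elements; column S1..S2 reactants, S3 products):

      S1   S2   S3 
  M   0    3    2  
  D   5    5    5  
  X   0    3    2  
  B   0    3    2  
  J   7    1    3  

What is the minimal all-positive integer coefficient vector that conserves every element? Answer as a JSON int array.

Coefficients: [1, 2, 3]

M: 1·0+2·3 = 6 | 3·2 = 6
D: 1·5+2·5 = 15 | 3·5 = 15
X: 1·0+2·3 = 6 | 3·2 = 6
B: 1·0+2·3 = 6 | 3·2 = 6
J: 1·7+2·1 = 9 | 3·3 = 9
gcd(1,2,3) = 1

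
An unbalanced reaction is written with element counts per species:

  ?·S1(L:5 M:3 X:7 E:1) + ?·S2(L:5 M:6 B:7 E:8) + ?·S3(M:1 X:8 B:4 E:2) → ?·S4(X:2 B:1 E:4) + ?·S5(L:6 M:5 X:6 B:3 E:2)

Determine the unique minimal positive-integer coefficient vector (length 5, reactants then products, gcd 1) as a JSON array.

L: 4·5+2·5+1·0 = 30 | 3·0+5·6 = 30
M: 4·3+2·6+1·1 = 25 | 3·0+5·5 = 25
X: 4·7+2·0+1·8 = 36 | 3·2+5·6 = 36
B: 4·0+2·7+1·4 = 18 | 3·1+5·3 = 18
E: 4·1+2·8+1·2 = 22 | 3·4+5·2 = 22
gcd(4,2,1,3,5) = 1

Coefficients: [4, 2, 1, 3, 5]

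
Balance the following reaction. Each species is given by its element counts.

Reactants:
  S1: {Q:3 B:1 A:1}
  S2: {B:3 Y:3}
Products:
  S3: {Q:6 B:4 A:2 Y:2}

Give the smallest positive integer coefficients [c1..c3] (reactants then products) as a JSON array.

Q: 6·3+2·0 = 18 | 3·6 = 18
B: 6·1+2·3 = 12 | 3·4 = 12
A: 6·1+2·0 = 6 | 3·2 = 6
Y: 6·0+2·3 = 6 | 3·2 = 6
gcd(6,2,3) = 1

Coefficients: [6, 2, 3]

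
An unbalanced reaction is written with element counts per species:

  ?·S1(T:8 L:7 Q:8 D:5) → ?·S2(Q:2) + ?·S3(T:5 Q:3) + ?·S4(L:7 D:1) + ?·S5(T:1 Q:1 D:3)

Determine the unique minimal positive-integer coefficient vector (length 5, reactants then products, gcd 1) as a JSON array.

T: 3·8 = 24 | 4·0+4·5+3·0+4·1 = 24
L: 3·7 = 21 | 4·0+4·0+3·7+4·0 = 21
Q: 3·8 = 24 | 4·2+4·3+3·0+4·1 = 24
D: 3·5 = 15 | 4·0+4·0+3·1+4·3 = 15
gcd(3,4,4,3,4) = 1

Coefficients: [3, 4, 4, 3, 4]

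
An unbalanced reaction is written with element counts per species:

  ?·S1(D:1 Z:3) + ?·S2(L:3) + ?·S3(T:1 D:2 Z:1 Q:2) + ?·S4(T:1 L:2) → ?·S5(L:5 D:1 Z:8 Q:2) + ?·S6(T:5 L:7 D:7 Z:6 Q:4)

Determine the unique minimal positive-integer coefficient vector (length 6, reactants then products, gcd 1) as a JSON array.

Coefficients: [5, 3, 5, 5, 1, 2]

T: 5·0+3·0+5·1+5·1 = 10 | 1·0+2·5 = 10
L: 5·0+3·3+5·0+5·2 = 19 | 1·5+2·7 = 19
D: 5·1+3·0+5·2+5·0 = 15 | 1·1+2·7 = 15
Z: 5·3+3·0+5·1+5·0 = 20 | 1·8+2·6 = 20
Q: 5·0+3·0+5·2+5·0 = 10 | 1·2+2·4 = 10
gcd(5,3,5,5,1,2) = 1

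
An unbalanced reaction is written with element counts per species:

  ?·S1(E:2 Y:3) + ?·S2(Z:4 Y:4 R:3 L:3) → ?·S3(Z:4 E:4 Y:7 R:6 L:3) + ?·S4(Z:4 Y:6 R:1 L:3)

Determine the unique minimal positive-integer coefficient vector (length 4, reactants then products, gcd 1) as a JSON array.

Coefficients: [4, 5, 2, 3]

Z: 4·0+5·4 = 20 | 2·4+3·4 = 20
E: 4·2+5·0 = 8 | 2·4+3·0 = 8
Y: 4·3+5·4 = 32 | 2·7+3·6 = 32
R: 4·0+5·3 = 15 | 2·6+3·1 = 15
L: 4·0+5·3 = 15 | 2·3+3·3 = 15
gcd(4,5,2,3) = 1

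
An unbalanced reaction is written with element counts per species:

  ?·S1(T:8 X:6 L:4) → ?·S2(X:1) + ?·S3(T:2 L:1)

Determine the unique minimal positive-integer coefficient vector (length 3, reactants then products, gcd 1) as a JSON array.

T: 1·8 = 8 | 6·0+4·2 = 8
X: 1·6 = 6 | 6·1+4·0 = 6
L: 1·4 = 4 | 6·0+4·1 = 4
gcd(1,6,4) = 1

Coefficients: [1, 6, 4]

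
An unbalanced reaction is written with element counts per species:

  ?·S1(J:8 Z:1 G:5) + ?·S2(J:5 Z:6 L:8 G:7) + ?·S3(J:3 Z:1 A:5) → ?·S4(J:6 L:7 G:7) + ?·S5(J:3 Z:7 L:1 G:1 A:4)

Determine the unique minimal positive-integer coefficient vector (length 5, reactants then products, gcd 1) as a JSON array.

J: 1·8+5·5+4·3 = 45 | 5·6+5·3 = 45
Z: 1·1+5·6+4·1 = 35 | 5·0+5·7 = 35
L: 1·0+5·8+4·0 = 40 | 5·7+5·1 = 40
G: 1·5+5·7+4·0 = 40 | 5·7+5·1 = 40
A: 1·0+5·0+4·5 = 20 | 5·0+5·4 = 20
gcd(1,5,4,5,5) = 1

Coefficients: [1, 5, 4, 5, 5]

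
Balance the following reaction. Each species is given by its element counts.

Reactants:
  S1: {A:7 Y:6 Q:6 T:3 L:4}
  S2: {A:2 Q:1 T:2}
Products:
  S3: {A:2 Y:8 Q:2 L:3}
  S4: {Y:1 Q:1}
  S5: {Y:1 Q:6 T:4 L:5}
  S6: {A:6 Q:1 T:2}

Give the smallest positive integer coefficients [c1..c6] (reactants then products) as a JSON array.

A: 4·7+3·2 = 34 | 2·2+6·0+2·0+5·6 = 34
Y: 4·6+3·0 = 24 | 2·8+6·1+2·1+5·0 = 24
Q: 4·6+3·1 = 27 | 2·2+6·1+2·6+5·1 = 27
T: 4·3+3·2 = 18 | 2·0+6·0+2·4+5·2 = 18
L: 4·4+3·0 = 16 | 2·3+6·0+2·5+5·0 = 16
gcd(4,3,2,6,2,5) = 1

Coefficients: [4, 3, 2, 6, 2, 5]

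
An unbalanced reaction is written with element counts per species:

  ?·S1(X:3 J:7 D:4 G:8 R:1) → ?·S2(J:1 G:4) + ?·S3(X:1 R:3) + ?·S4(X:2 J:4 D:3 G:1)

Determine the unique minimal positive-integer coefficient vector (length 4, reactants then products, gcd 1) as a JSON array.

X: 3·3 = 9 | 5·0+1·1+4·2 = 9
J: 3·7 = 21 | 5·1+1·0+4·4 = 21
D: 3·4 = 12 | 5·0+1·0+4·3 = 12
G: 3·8 = 24 | 5·4+1·0+4·1 = 24
R: 3·1 = 3 | 5·0+1·3+4·0 = 3
gcd(3,5,1,4) = 1

Coefficients: [3, 5, 1, 4]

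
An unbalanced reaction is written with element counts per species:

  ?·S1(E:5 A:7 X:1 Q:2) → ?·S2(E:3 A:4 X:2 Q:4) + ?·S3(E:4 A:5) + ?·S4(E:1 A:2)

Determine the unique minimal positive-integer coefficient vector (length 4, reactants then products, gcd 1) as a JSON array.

Coefficients: [6, 3, 4, 5]

E: 6·5 = 30 | 3·3+4·4+5·1 = 30
A: 6·7 = 42 | 3·4+4·5+5·2 = 42
X: 6·1 = 6 | 3·2+4·0+5·0 = 6
Q: 6·2 = 12 | 3·4+4·0+5·0 = 12
gcd(6,3,4,5) = 1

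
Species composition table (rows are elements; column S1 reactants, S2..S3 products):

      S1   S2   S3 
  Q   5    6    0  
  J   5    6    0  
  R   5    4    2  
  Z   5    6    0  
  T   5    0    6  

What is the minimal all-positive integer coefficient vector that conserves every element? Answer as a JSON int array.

Q: 6·5 = 30 | 5·6+5·0 = 30
J: 6·5 = 30 | 5·6+5·0 = 30
R: 6·5 = 30 | 5·4+5·2 = 30
Z: 6·5 = 30 | 5·6+5·0 = 30
T: 6·5 = 30 | 5·0+5·6 = 30
gcd(6,5,5) = 1

Coefficients: [6, 5, 5]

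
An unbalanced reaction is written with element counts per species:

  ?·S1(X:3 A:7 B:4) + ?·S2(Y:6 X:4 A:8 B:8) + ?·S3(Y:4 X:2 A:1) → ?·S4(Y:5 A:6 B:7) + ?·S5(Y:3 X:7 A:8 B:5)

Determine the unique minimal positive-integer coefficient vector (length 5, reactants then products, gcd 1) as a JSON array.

Coefficients: [3, 6, 1, 5, 5]

Y: 3·0+6·6+1·4 = 40 | 5·5+5·3 = 40
X: 3·3+6·4+1·2 = 35 | 5·0+5·7 = 35
A: 3·7+6·8+1·1 = 70 | 5·6+5·8 = 70
B: 3·4+6·8+1·0 = 60 | 5·7+5·5 = 60
gcd(3,6,1,5,5) = 1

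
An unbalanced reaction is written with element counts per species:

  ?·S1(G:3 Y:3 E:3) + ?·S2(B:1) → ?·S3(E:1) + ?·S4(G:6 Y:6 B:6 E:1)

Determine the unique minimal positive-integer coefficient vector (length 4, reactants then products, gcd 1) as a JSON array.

G: 2·3+6·0 = 6 | 5·0+1·6 = 6
Y: 2·3+6·0 = 6 | 5·0+1·6 = 6
B: 2·0+6·1 = 6 | 5·0+1·6 = 6
E: 2·3+6·0 = 6 | 5·1+1·1 = 6
gcd(2,6,5,1) = 1

Coefficients: [2, 6, 5, 1]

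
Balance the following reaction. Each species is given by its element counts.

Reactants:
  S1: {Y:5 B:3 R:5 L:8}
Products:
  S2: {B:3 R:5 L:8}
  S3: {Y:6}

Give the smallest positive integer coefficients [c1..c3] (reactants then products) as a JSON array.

Y: 6·5 = 30 | 6·0+5·6 = 30
B: 6·3 = 18 | 6·3+5·0 = 18
R: 6·5 = 30 | 6·5+5·0 = 30
L: 6·8 = 48 | 6·8+5·0 = 48
gcd(6,6,5) = 1

Coefficients: [6, 6, 5]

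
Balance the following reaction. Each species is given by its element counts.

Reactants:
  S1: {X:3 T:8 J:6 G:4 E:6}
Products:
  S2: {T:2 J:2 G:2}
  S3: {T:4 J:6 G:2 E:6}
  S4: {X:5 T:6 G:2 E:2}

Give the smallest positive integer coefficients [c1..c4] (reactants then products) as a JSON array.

Coefficients: [5, 3, 4, 3]

X: 5·3 = 15 | 3·0+4·0+3·5 = 15
T: 5·8 = 40 | 3·2+4·4+3·6 = 40
J: 5·6 = 30 | 3·2+4·6+3·0 = 30
G: 5·4 = 20 | 3·2+4·2+3·2 = 20
E: 5·6 = 30 | 3·0+4·6+3·2 = 30
gcd(5,3,4,3) = 1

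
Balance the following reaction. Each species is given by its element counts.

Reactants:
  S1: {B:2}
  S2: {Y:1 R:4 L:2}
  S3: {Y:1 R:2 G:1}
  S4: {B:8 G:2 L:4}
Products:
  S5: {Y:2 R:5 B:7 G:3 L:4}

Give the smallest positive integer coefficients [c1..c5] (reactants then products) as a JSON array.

Coefficients: [2, 2, 6, 3, 4]

Y: 2·0+2·1+6·1+3·0 = 8 | 4·2 = 8
R: 2·0+2·4+6·2+3·0 = 20 | 4·5 = 20
B: 2·2+2·0+6·0+3·8 = 28 | 4·7 = 28
G: 2·0+2·0+6·1+3·2 = 12 | 4·3 = 12
L: 2·0+2·2+6·0+3·4 = 16 | 4·4 = 16
gcd(2,2,6,3,4) = 1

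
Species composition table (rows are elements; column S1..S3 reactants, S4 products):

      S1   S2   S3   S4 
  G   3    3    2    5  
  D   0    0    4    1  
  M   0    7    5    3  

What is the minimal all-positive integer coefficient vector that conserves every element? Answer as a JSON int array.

G: 5·3+1·3+1·2 = 20 | 4·5 = 20
D: 5·0+1·0+1·4 = 4 | 4·1 = 4
M: 5·0+1·7+1·5 = 12 | 4·3 = 12
gcd(5,1,1,4) = 1

Coefficients: [5, 1, 1, 4]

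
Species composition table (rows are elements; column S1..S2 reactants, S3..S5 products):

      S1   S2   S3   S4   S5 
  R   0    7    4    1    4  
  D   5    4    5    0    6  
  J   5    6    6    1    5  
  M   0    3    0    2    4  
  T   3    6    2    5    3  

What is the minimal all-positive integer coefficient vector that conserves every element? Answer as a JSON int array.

Coefficients: [3, 4, 5, 4, 1]

R: 3·0+4·7 = 28 | 5·4+4·1+1·4 = 28
D: 3·5+4·4 = 31 | 5·5+4·0+1·6 = 31
J: 3·5+4·6 = 39 | 5·6+4·1+1·5 = 39
M: 3·0+4·3 = 12 | 5·0+4·2+1·4 = 12
T: 3·3+4·6 = 33 | 5·2+4·5+1·3 = 33
gcd(3,4,5,4,1) = 1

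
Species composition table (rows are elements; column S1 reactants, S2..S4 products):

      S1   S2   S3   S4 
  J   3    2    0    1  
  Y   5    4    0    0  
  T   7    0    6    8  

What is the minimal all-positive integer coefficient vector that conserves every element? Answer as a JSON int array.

J: 4·3 = 12 | 5·2+2·0+2·1 = 12
Y: 4·5 = 20 | 5·4+2·0+2·0 = 20
T: 4·7 = 28 | 5·0+2·6+2·8 = 28
gcd(4,5,2,2) = 1

Coefficients: [4, 5, 2, 2]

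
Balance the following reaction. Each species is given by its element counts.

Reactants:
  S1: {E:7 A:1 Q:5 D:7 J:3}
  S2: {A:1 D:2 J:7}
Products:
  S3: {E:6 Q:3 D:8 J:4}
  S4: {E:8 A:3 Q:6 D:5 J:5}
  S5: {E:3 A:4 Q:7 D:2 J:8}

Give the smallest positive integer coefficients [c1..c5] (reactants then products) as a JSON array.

E: 5·7+2·0 = 35 | 4·6+1·8+1·3 = 35
A: 5·1+2·1 = 7 | 4·0+1·3+1·4 = 7
Q: 5·5+2·0 = 25 | 4·3+1·6+1·7 = 25
D: 5·7+2·2 = 39 | 4·8+1·5+1·2 = 39
J: 5·3+2·7 = 29 | 4·4+1·5+1·8 = 29
gcd(5,2,4,1,1) = 1

Coefficients: [5, 2, 4, 1, 1]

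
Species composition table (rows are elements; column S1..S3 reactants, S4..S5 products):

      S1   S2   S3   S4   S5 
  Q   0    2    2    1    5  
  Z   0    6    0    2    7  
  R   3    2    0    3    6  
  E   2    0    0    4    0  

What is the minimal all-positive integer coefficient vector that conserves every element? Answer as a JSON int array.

Coefficients: [4, 3, 3, 2, 2]

Q: 4·0+3·2+3·2 = 12 | 2·1+2·5 = 12
Z: 4·0+3·6+3·0 = 18 | 2·2+2·7 = 18
R: 4·3+3·2+3·0 = 18 | 2·3+2·6 = 18
E: 4·2+3·0+3·0 = 8 | 2·4+2·0 = 8
gcd(4,3,3,2,2) = 1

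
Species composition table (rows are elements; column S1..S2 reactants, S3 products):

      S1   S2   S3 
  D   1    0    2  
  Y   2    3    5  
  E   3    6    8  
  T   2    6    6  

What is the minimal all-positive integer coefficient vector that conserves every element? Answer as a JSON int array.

Coefficients: [6, 1, 3]

D: 6·1+1·0 = 6 | 3·2 = 6
Y: 6·2+1·3 = 15 | 3·5 = 15
E: 6·3+1·6 = 24 | 3·8 = 24
T: 6·2+1·6 = 18 | 3·6 = 18
gcd(6,1,3) = 1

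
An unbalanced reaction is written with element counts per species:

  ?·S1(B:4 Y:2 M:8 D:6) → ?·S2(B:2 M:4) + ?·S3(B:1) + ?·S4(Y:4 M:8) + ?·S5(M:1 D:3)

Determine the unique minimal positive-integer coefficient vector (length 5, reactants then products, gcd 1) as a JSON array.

B: 2·4 = 8 | 1·2+6·1+1·0+4·0 = 8
Y: 2·2 = 4 | 1·0+6·0+1·4+4·0 = 4
M: 2·8 = 16 | 1·4+6·0+1·8+4·1 = 16
D: 2·6 = 12 | 1·0+6·0+1·0+4·3 = 12
gcd(2,1,6,1,4) = 1

Coefficients: [2, 1, 6, 1, 4]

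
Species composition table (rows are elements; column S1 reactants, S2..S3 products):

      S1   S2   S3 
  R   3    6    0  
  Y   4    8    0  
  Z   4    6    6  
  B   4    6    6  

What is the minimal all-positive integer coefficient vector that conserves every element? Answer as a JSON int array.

Coefficients: [6, 3, 1]

R: 6·3 = 18 | 3·6+1·0 = 18
Y: 6·4 = 24 | 3·8+1·0 = 24
Z: 6·4 = 24 | 3·6+1·6 = 24
B: 6·4 = 24 | 3·6+1·6 = 24
gcd(6,3,1) = 1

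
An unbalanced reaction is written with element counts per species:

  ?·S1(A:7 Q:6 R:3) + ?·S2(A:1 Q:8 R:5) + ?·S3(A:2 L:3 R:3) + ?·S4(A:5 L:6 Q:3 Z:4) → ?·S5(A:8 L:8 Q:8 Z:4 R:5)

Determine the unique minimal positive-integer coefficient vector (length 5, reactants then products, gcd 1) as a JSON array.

A: 1·7+3·1+4·2+6·5 = 48 | 6·8 = 48
L: 1·0+3·0+4·3+6·6 = 48 | 6·8 = 48
Q: 1·6+3·8+4·0+6·3 = 48 | 6·8 = 48
Z: 1·0+3·0+4·0+6·4 = 24 | 6·4 = 24
R: 1·3+3·5+4·3+6·0 = 30 | 6·5 = 30
gcd(1,3,4,6,6) = 1

Coefficients: [1, 3, 4, 6, 6]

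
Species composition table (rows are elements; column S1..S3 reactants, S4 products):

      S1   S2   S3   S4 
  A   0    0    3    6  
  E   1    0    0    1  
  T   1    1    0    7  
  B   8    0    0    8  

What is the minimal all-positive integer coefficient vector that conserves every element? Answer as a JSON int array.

Coefficients: [1, 6, 2, 1]

A: 1·0+6·0+2·3 = 6 | 1·6 = 6
E: 1·1+6·0+2·0 = 1 | 1·1 = 1
T: 1·1+6·1+2·0 = 7 | 1·7 = 7
B: 1·8+6·0+2·0 = 8 | 1·8 = 8
gcd(1,6,2,1) = 1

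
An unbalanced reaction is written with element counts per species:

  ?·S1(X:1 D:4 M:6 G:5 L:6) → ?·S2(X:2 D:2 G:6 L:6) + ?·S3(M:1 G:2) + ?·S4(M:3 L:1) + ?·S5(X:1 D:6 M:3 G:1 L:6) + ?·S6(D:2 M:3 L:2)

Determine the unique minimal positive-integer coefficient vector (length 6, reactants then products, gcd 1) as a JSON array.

X: 5·1 = 5 | 2·2+6·0+2·0+1·1+5·0 = 5
D: 5·4 = 20 | 2·2+6·0+2·0+1·6+5·2 = 20
M: 5·6 = 30 | 2·0+6·1+2·3+1·3+5·3 = 30
G: 5·5 = 25 | 2·6+6·2+2·0+1·1+5·0 = 25
L: 5·6 = 30 | 2·6+6·0+2·1+1·6+5·2 = 30
gcd(5,2,6,2,1,5) = 1

Coefficients: [5, 2, 6, 2, 1, 5]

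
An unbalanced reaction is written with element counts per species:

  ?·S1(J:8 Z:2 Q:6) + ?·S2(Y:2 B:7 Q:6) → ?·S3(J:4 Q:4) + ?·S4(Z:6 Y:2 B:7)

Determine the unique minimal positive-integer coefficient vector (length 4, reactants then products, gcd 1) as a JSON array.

Coefficients: [3, 1, 6, 1]

J: 3·8+1·0 = 24 | 6·4+1·0 = 24
Z: 3·2+1·0 = 6 | 6·0+1·6 = 6
Y: 3·0+1·2 = 2 | 6·0+1·2 = 2
B: 3·0+1·7 = 7 | 6·0+1·7 = 7
Q: 3·6+1·6 = 24 | 6·4+1·0 = 24
gcd(3,1,6,1) = 1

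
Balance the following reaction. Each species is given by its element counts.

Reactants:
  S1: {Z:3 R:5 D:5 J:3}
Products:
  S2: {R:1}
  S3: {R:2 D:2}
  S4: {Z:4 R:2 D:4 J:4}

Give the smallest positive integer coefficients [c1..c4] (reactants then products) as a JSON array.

Coefficients: [4, 6, 4, 3]

Z: 4·3 = 12 | 6·0+4·0+3·4 = 12
R: 4·5 = 20 | 6·1+4·2+3·2 = 20
D: 4·5 = 20 | 6·0+4·2+3·4 = 20
J: 4·3 = 12 | 6·0+4·0+3·4 = 12
gcd(4,6,4,3) = 1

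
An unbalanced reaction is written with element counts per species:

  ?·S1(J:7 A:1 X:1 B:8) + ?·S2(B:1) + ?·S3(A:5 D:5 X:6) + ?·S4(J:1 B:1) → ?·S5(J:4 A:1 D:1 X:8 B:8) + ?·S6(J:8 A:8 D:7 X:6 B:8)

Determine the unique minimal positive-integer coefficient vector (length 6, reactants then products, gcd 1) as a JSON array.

J: 2·7+2·0+3·0+6·1 = 20 | 1·4+2·8 = 20
A: 2·1+2·0+3·5+6·0 = 17 | 1·1+2·8 = 17
D: 2·0+2·0+3·5+6·0 = 15 | 1·1+2·7 = 15
X: 2·1+2·0+3·6+6·0 = 20 | 1·8+2·6 = 20
B: 2·8+2·1+3·0+6·1 = 24 | 1·8+2·8 = 24
gcd(2,2,3,6,1,2) = 1

Coefficients: [2, 2, 3, 6, 1, 2]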